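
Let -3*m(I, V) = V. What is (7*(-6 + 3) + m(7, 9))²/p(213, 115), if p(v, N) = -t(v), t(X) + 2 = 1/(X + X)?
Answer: 245376/851 ≈ 288.34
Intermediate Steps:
t(X) = -2 + 1/(2*X) (t(X) = -2 + 1/(X + X) = -2 + 1/(2*X))
m(I, V) = -V/3
p(v, N) = 2 - 1/(2*v) (p(v, N) = -(-2 + 1/(2*v)) = 2 - 1/(2*v))
(7*(-6 + 3) + m(7, 9))²/p(213, 115) = (7*(-6 + 3) - ⅓*9)²/(2 - ½/213) = (7*(-3) - 3)²/(2 - ½*1/213) = (-21 - 3)²/(2 - 1/426) = (-24)²/(851/426) = 576*(426/851) = 245376/851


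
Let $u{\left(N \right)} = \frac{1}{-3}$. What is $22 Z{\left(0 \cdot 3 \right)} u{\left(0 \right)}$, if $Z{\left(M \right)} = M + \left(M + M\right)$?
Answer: $0$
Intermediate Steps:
$u{\left(N \right)} = - \frac{1}{3}$
$Z{\left(M \right)} = 3 M$ ($Z{\left(M \right)} = M + 2 M = 3 M$)
$22 Z{\left(0 \cdot 3 \right)} u{\left(0 \right)} = 22 \cdot 3 \cdot 0 \cdot 3 \left(- \frac{1}{3}\right) = 22 \cdot 3 \cdot 0 \left(- \frac{1}{3}\right) = 22 \cdot 0 \left(- \frac{1}{3}\right) = 0 \left(- \frac{1}{3}\right) = 0$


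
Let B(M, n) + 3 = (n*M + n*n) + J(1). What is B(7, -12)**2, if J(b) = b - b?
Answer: 3249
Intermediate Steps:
J(b) = 0
B(M, n) = -3 + n**2 + M*n (B(M, n) = -3 + ((n*M + n*n) + 0) = -3 + ((M*n + n**2) + 0) = -3 + ((n**2 + M*n) + 0) = -3 + (n**2 + M*n) = -3 + n**2 + M*n)
B(7, -12)**2 = (-3 + (-12)**2 + 7*(-12))**2 = (-3 + 144 - 84)**2 = 57**2 = 3249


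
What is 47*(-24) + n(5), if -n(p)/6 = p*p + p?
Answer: -1308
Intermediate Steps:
n(p) = -6*p - 6*p² (n(p) = -6*(p*p + p) = -6*(p² + p) = -6*(p + p²) = -6*p - 6*p²)
47*(-24) + n(5) = 47*(-24) - 6*5*(1 + 5) = -1128 - 6*5*6 = -1128 - 180 = -1308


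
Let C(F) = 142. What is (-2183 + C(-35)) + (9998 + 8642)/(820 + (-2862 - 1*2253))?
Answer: -1756947/859 ≈ -2045.3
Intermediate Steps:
(-2183 + C(-35)) + (9998 + 8642)/(820 + (-2862 - 1*2253)) = (-2183 + 142) + (9998 + 8642)/(820 + (-2862 - 1*2253)) = -2041 + 18640/(820 + (-2862 - 2253)) = -2041 + 18640/(820 - 5115) = -2041 + 18640/(-4295) = -2041 + 18640*(-1/4295) = -2041 - 3728/859 = -1756947/859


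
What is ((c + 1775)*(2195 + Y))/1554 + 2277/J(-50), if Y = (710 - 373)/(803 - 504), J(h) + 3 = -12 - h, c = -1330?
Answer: 806085578/1161615 ≈ 693.94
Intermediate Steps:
J(h) = -15 - h (J(h) = -3 + (-12 - h) = -15 - h)
Y = 337/299 ≈ 1.1271
((c + 1775)*(2195 + Y))/1554 + 2277/J(-50) = ((-1330 + 1775)*(2195 + 337/299))/1554 + 2277/(-15 - 1*(-50)) = (445*(656642/299))*(1/1554) + 2277/(-15 + 50) = (292205690/299)*(1/1554) + 2277/35 = 20871835/33189 + 2277*(1/35) = 20871835/33189 + 2277/35 = 806085578/1161615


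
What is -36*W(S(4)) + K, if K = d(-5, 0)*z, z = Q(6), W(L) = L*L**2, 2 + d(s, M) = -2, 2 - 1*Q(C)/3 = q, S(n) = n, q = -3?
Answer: -2364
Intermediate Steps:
Q(C) = 15 (Q(C) = 6 - 3*(-3) = 6 + 9 = 15)
d(s, M) = -4 (d(s, M) = -2 - 2 = -4)
W(L) = L**3
z = 15
K = -60 (K = -4*15 = -60)
-36*W(S(4)) + K = -36*4**3 - 60 = -36*64 - 60 = -2304 - 60 = -2364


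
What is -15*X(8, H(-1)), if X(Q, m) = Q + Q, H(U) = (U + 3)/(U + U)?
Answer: -240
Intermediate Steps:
H(U) = (3 + U)/(2*U) (H(U) = (3 + U)/((2*U)) = (3 + U)*(1/(2*U)) = (3 + U)/(2*U))
X(Q, m) = 2*Q
-15*X(8, H(-1)) = -30*8 = -15*16 = -240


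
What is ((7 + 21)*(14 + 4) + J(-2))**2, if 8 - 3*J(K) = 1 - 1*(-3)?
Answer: 2298256/9 ≈ 2.5536e+5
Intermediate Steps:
J(K) = 4/3 (J(K) = 8/3 - (1 - 1*(-3))/3 = 8/3 - (1 + 3)/3 = 8/3 - 1/3*4 = 8/3 - 4/3 = 4/3)
((7 + 21)*(14 + 4) + J(-2))**2 = ((7 + 21)*(14 + 4) + 4/3)**2 = (28*18 + 4/3)**2 = (504 + 4/3)**2 = (1516/3)**2 = 2298256/9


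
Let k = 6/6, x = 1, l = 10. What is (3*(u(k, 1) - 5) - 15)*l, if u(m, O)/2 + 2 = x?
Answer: -360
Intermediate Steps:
k = 1 (k = 6*(⅙) = 1)
u(m, O) = -2 (u(m, O) = -4 + 2*1 = -4 + 2 = -2)
(3*(u(k, 1) - 5) - 15)*l = (3*(-2 - 5) - 15)*10 = (3*(-7) - 15)*10 = (-21 - 15)*10 = -36*10 = -360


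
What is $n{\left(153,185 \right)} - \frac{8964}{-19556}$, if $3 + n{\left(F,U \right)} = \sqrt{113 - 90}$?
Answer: $- \frac{12426}{4889} + \sqrt{23} \approx 2.2542$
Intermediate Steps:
$n{\left(F,U \right)} = -3 + \sqrt{23}$ ($n{\left(F,U \right)} = -3 + \sqrt{113 - 90} = -3 + \sqrt{23}$)
$n{\left(153,185 \right)} - \frac{8964}{-19556} = \left(-3 + \sqrt{23}\right) - \frac{8964}{-19556} = \left(-3 + \sqrt{23}\right) - - \frac{2241}{4889} = \left(-3 + \sqrt{23}\right) + \frac{2241}{4889} = - \frac{12426}{4889} + \sqrt{23}$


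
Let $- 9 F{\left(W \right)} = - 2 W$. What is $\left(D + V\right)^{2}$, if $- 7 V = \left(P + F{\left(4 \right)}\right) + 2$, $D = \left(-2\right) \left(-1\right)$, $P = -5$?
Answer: $\frac{21025}{3969} \approx 5.2973$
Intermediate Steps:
$F{\left(W \right)} = \frac{2 W}{9}$ ($F{\left(W \right)} = - \frac{\left(-2\right) W}{9} = \frac{2 W}{9}$)
$D = 2$
$V = \frac{19}{63}$ ($V = - \frac{\left(-5 + \frac{2}{9} \cdot 4\right) + 2}{7} = - \frac{\left(-5 + \frac{8}{9}\right) + 2}{7} = - \frac{- \frac{37}{9} + 2}{7} = \left(- \frac{1}{7}\right) \left(- \frac{19}{9}\right) = \frac{19}{63} \approx 0.30159$)
$\left(D + V\right)^{2} = \left(2 + \frac{19}{63}\right)^{2} = \left(\frac{145}{63}\right)^{2} = \frac{21025}{3969}$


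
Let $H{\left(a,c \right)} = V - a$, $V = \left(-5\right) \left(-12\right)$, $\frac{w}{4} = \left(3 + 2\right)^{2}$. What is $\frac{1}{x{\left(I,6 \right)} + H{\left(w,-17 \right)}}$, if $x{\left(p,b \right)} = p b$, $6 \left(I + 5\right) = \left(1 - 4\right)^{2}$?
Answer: $- \frac{1}{61} \approx -0.016393$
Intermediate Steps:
$w = 100$ ($w = 4 \left(3 + 2\right)^{2} = 4 \cdot 5^{2} = 4 \cdot 25 = 100$)
$I = - \frac{7}{2}$ ($I = -5 + \frac{\left(1 - 4\right)^{2}}{6} = -5 + \frac{\left(-3\right)^{2}}{6} = -5 + \frac{1}{6} \cdot 9 = -5 + \frac{3}{2} = - \frac{7}{2} \approx -3.5$)
$V = 60$
$x{\left(p,b \right)} = b p$
$H{\left(a,c \right)} = 60 - a$
$\frac{1}{x{\left(I,6 \right)} + H{\left(w,-17 \right)}} = \frac{1}{6 \left(- \frac{7}{2}\right) + \left(60 - 100\right)} = \frac{1}{-21 + \left(60 - 100\right)} = \frac{1}{-21 - 40} = \frac{1}{-61} = - \frac{1}{61}$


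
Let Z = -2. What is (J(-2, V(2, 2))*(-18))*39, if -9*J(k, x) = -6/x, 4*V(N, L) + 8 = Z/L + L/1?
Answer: 1872/7 ≈ 267.43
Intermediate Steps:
V(N, L) = -2 - 1/(2*L) + L/4 (V(N, L) = -2 + (-2/L + L/1)/4 = -2 + (-2/L + L*1)/4 = -2 + (-2/L + L)/4 = -2 + (L - 2/L)/4 = -2 + (-1/(2*L) + L/4) = -2 - 1/(2*L) + L/4)
J(k, x) = 2/(3*x) (J(k, x) = -(-2)/(3*x) = 2/(3*x))
(J(-2, V(2, 2))*(-18))*39 = ((2/(3*(((¼)*(-2 + 2*(-8 + 2))/2))))*(-18))*39 = ((2/(3*(((¼)*(½)*(-2 + 2*(-6))))))*(-18))*39 = ((2/(3*(((¼)*(½)*(-2 - 12)))))*(-18))*39 = ((2/(3*(((¼)*(½)*(-14)))))*(-18))*39 = ((2/(3*(-7/4)))*(-18))*39 = (((⅔)*(-4/7))*(-18))*39 = -8/21*(-18)*39 = (48/7)*39 = 1872/7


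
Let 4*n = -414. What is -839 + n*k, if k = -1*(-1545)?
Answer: -321493/2 ≈ -1.6075e+5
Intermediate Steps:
n = -207/2 (n = (¼)*(-414) = -207/2 ≈ -103.50)
k = 1545
-839 + n*k = -839 - 207/2*1545 = -839 - 319815/2 = -321493/2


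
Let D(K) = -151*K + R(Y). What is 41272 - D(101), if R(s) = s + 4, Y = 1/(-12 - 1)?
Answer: 734748/13 ≈ 56519.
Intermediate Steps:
Y = -1/13 (Y = 1/(-13) = -1/13 ≈ -0.076923)
R(s) = 4 + s
D(K) = 51/13 - 151*K (D(K) = -151*K + (4 - 1/13) = -151*K + 51/13 = 51/13 - 151*K)
41272 - D(101) = 41272 - (51/13 - 151*101) = 41272 - (51/13 - 15251) = 41272 - 1*(-198212/13) = 41272 + 198212/13 = 734748/13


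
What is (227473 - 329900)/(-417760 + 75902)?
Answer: 102427/341858 ≈ 0.29962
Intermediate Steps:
(227473 - 329900)/(-417760 + 75902) = -102427/(-341858) = -102427*(-1/341858) = 102427/341858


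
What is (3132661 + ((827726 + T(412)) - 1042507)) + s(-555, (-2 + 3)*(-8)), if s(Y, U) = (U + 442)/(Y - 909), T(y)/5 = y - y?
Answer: 2135887943/732 ≈ 2.9179e+6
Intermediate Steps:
T(y) = 0 (T(y) = 5*(y - y) = 5*0 = 0)
s(Y, U) = (442 + U)/(-909 + Y)
(3132661 + ((827726 + T(412)) - 1042507)) + s(-555, (-2 + 3)*(-8)) = (3132661 + ((827726 + 0) - 1042507)) + (442 + (-2 + 3)*(-8))/(-909 - 555) = (3132661 + (827726 - 1042507)) + (442 + 1*(-8))/(-1464) = (3132661 - 214781) - (442 - 8)/1464 = 2917880 - 1/1464*434 = 2917880 - 217/732 = 2135887943/732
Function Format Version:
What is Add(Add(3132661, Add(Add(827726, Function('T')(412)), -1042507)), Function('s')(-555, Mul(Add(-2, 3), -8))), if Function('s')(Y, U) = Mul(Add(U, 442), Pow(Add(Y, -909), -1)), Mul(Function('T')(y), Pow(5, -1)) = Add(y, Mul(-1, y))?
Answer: Rational(2135887943, 732) ≈ 2.9179e+6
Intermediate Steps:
Function('T')(y) = 0 (Function('T')(y) = Mul(5, Add(y, Mul(-1, y))) = Mul(5, 0) = 0)
Function('s')(Y, U) = Mul(Pow(Add(-909, Y), -1), Add(442, U)) (Function('s')(Y, U) = Mul(Add(442, U), Pow(Add(-909, Y), -1)) = Mul(Pow(Add(-909, Y), -1), Add(442, U)))
Add(Add(3132661, Add(Add(827726, Function('T')(412)), -1042507)), Function('s')(-555, Mul(Add(-2, 3), -8))) = Add(Add(3132661, Add(Add(827726, 0), -1042507)), Mul(Pow(Add(-909, -555), -1), Add(442, Mul(Add(-2, 3), -8)))) = Add(Add(3132661, Add(827726, -1042507)), Mul(Pow(-1464, -1), Add(442, Mul(1, -8)))) = Add(Add(3132661, -214781), Mul(Rational(-1, 1464), Add(442, -8))) = Add(2917880, Mul(Rational(-1, 1464), 434)) = Add(2917880, Rational(-217, 732)) = Rational(2135887943, 732)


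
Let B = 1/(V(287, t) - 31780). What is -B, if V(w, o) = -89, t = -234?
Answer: 1/31869 ≈ 3.1378e-5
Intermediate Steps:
B = -1/31869 (B = 1/(-89 - 31780) = 1/(-31869) = -1/31869 ≈ -3.1378e-5)
-B = -1*(-1/31869) = 1/31869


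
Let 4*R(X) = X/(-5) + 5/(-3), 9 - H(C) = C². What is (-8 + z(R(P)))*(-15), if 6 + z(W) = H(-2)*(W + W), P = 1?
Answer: 280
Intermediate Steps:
H(C) = 9 - C²
R(X) = -5/12 - X/20 (R(X) = (X/(-5) + 5/(-3))/4 = (X*(-⅕) + 5*(-⅓))/4 = (-X/5 - 5/3)/4 = (-5/3 - X/5)/4 = -5/12 - X/20)
z(W) = -6 + 10*W (z(W) = -6 + (9 - 1*(-2)²)*(W + W) = -6 + (9 - 1*4)*(2*W) = -6 + (9 - 4)*(2*W) = -6 + 5*(2*W) = -6 + 10*W)
(-8 + z(R(P)))*(-15) = (-8 + (-6 + 10*(-5/12 - 1/20*1)))*(-15) = (-8 + (-6 + 10*(-5/12 - 1/20)))*(-15) = (-8 + (-6 + 10*(-7/15)))*(-15) = (-8 + (-6 - 14/3))*(-15) = (-8 - 32/3)*(-15) = -56/3*(-15) = 280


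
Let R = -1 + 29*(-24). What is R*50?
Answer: -34850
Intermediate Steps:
R = -697 (R = -1 - 696 = -697)
R*50 = -697*50 = -34850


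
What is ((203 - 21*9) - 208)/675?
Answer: -194/675 ≈ -0.28741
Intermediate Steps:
((203 - 21*9) - 208)/675 = ((203 - 189) - 208)*(1/675) = (14 - 208)*(1/675) = -194*1/675 = -194/675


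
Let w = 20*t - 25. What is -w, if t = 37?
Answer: -715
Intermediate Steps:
w = 715 (w = 20*37 - 25 = 740 - 25 = 715)
-w = -1*715 = -715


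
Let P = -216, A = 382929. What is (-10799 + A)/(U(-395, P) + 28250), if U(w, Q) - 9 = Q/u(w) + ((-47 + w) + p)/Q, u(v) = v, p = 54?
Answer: 7937532900/602814449 ≈ 13.167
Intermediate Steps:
U(w, Q) = 9 + Q/w + (7 + w)/Q (U(w, Q) = 9 + (Q/w + ((-47 + w) + 54)/Q) = 9 + (Q/w + (7 + w)/Q) = 9 + Q/w + (7 + w)/Q)
(-10799 + A)/(U(-395, P) + 28250) = (-10799 + 382929)/((9 + 7/(-216) - 216/(-395) - 395/(-216)) + 28250) = 372130/((9 + 7*(-1/216) - 216*(-1/395) - 395*(-1/216)) + 28250) = 372130/((9 - 7/216 + 216/395 + 395/216) + 28250) = 372130/(241949/21330 + 28250) = 372130/(602814449/21330) = 372130*(21330/602814449) = 7937532900/602814449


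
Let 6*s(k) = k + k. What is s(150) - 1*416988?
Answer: -416938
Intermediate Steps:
s(k) = k/3 (s(k) = (k + k)/6 = (2*k)/6 = k/3)
s(150) - 1*416988 = (⅓)*150 - 1*416988 = 50 - 416988 = -416938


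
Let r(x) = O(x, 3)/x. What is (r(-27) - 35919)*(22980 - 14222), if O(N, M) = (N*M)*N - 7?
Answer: -8512714694/27 ≈ -3.1529e+8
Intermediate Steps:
O(N, M) = -7 + M*N² (O(N, M) = (M*N)*N - 7 = M*N² - 7 = -7 + M*N²)
r(x) = (-7 + 3*x²)/x
(r(-27) - 35919)*(22980 - 14222) = ((-7/(-27) + 3*(-27)) - 35919)*(22980 - 14222) = ((-7*(-1/27) - 81) - 35919)*8758 = ((7/27 - 81) - 35919)*8758 = (-2180/27 - 35919)*8758 = -971993/27*8758 = -8512714694/27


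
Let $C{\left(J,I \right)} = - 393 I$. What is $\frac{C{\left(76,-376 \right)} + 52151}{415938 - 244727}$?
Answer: $\frac{199919}{171211} \approx 1.1677$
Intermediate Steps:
$\frac{C{\left(76,-376 \right)} + 52151}{415938 - 244727} = \frac{\left(-393\right) \left(-376\right) + 52151}{415938 - 244727} = \frac{147768 + 52151}{171211} = 199919 \cdot \frac{1}{171211} = \frac{199919}{171211}$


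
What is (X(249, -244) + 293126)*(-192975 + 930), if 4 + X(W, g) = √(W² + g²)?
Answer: -56292614490 - 192045*√121537 ≈ -5.6360e+10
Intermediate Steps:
X(W, g) = -4 + √(W² + g²)
(X(249, -244) + 293126)*(-192975 + 930) = ((-4 + √(249² + (-244)²)) + 293126)*(-192975 + 930) = ((-4 + √(62001 + 59536)) + 293126)*(-192045) = ((-4 + √121537) + 293126)*(-192045) = (293122 + √121537)*(-192045) = -56292614490 - 192045*√121537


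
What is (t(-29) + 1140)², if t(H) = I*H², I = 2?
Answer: 7963684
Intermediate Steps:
t(H) = 2*H²
(t(-29) + 1140)² = (2*(-29)² + 1140)² = (2*841 + 1140)² = (1682 + 1140)² = 2822² = 7963684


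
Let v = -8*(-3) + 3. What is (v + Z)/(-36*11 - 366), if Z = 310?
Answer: -337/762 ≈ -0.44226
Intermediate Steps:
v = 27 (v = 24 + 3 = 27)
(v + Z)/(-36*11 - 366) = (27 + 310)/(-36*11 - 366) = 337/(-396 - 366) = 337/(-762) = 337*(-1/762) = -337/762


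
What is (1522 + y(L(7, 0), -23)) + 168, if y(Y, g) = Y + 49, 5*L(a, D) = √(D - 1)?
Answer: 1739 + I/5 ≈ 1739.0 + 0.2*I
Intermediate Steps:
L(a, D) = √(-1 + D)/5 (L(a, D) = √(D - 1)/5 = √(-1 + D)/5)
y(Y, g) = 49 + Y
(1522 + y(L(7, 0), -23)) + 168 = (1522 + (49 + √(-1 + 0)/5)) + 168 = (1522 + (49 + √(-1)/5)) + 168 = (1522 + (49 + I/5)) + 168 = (1571 + I/5) + 168 = 1739 + I/5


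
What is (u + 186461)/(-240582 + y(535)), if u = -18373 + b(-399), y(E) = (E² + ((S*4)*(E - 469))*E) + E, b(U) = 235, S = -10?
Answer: -168323/1366222 ≈ -0.12320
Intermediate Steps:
y(E) = E + E² + E*(18760 - 40*E) (y(E) = (E² + ((-10*4)*(E - 469))*E) + E = (E² + (-40*(-469 + E))*E) + E = (E² + (18760 - 40*E)*E) + E = (E² + E*(18760 - 40*E)) + E = E + E² + E*(18760 - 40*E))
u = -18138 (u = -18373 + 235 = -18138)
(u + 186461)/(-240582 + y(535)) = (-18138 + 186461)/(-240582 + 535*(18761 - 39*535)) = 168323/(-240582 + 535*(18761 - 20865)) = 168323/(-240582 + 535*(-2104)) = 168323/(-240582 - 1125640) = 168323/(-1366222) = 168323*(-1/1366222) = -168323/1366222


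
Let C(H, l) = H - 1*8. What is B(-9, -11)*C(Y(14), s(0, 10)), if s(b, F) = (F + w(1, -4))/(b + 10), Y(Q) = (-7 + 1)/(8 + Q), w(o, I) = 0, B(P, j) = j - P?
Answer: 182/11 ≈ 16.545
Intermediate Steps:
Y(Q) = -6/(8 + Q)
s(b, F) = F/(10 + b) (s(b, F) = (F + 0)/(b + 10) = F/(10 + b))
C(H, l) = -8 + H (C(H, l) = H - 8 = -8 + H)
B(-9, -11)*C(Y(14), s(0, 10)) = (-11 - 1*(-9))*(-8 - 6/(8 + 14)) = (-11 + 9)*(-8 - 6/22) = -2*(-8 - 6*1/22) = -2*(-8 - 3/11) = -2*(-91/11) = 182/11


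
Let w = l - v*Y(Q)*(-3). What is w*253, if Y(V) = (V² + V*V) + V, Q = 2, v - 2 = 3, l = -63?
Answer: 22011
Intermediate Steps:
v = 5 (v = 2 + 3 = 5)
Y(V) = V + 2*V² (Y(V) = (V² + V²) + V = 2*V² + V = V + 2*V²)
w = 87 (w = -63 - 5*(2*(1 + 2*2))*(-3) = -63 - 5*(2*(1 + 4))*(-3) = -63 - 5*(2*5)*(-3) = -63 - 5*10*(-3) = -63 - 50*(-3) = -63 - 1*(-150) = -63 + 150 = 87)
w*253 = 87*253 = 22011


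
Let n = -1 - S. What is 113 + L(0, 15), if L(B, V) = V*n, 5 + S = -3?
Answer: 218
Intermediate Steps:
S = -8 (S = -5 - 3 = -8)
n = 7 (n = -1 - 1*(-8) = -1 + 8 = 7)
L(B, V) = 7*V (L(B, V) = V*7 = 7*V)
113 + L(0, 15) = 113 + 7*15 = 113 + 105 = 218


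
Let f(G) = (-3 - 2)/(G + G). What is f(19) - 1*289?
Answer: -10987/38 ≈ -289.13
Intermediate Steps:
f(G) = -5/(2*G)
f(19) - 1*289 = -5/2/19 - 1*289 = -5/2*1/19 - 289 = -5/38 - 289 = -10987/38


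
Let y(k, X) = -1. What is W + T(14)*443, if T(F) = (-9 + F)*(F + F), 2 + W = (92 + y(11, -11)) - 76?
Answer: 62033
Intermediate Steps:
W = 13 (W = -2 + ((92 - 1) - 76) = -2 + (91 - 76) = -2 + 15 = 13)
T(F) = 2*F*(-9 + F) (T(F) = (-9 + F)*(2*F) = 2*F*(-9 + F))
W + T(14)*443 = 13 + (2*14*(-9 + 14))*443 = 13 + (2*14*5)*443 = 13 + 140*443 = 13 + 62020 = 62033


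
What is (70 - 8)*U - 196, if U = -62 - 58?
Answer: -7636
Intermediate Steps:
U = -120
(70 - 8)*U - 196 = (70 - 8)*(-120) - 196 = 62*(-120) - 196 = -7440 - 196 = -7636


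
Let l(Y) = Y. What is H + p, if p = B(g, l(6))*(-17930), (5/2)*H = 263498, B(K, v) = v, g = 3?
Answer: -10904/5 ≈ -2180.8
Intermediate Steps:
H = 526996/5 (H = (⅖)*263498 = 526996/5 ≈ 1.0540e+5)
p = -107580 (p = 6*(-17930) = -107580)
H + p = 526996/5 - 107580 = -10904/5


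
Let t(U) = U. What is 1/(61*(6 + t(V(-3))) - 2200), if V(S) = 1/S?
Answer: -3/5563 ≈ -0.00053928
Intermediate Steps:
1/(61*(6 + t(V(-3))) - 2200) = 1/(61*(6 + 1/(-3)) - 2200) = 1/(61*(6 - ⅓) - 2200) = 1/(61*(17/3) - 2200) = 1/(1037/3 - 2200) = 1/(-5563/3) = -3/5563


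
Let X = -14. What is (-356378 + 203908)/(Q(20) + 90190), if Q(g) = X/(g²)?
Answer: -30494000/18037993 ≈ -1.6905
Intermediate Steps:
Q(g) = -14/g²
(-356378 + 203908)/(Q(20) + 90190) = (-356378 + 203908)/(-14/20² + 90190) = -152470/(-14*1/400 + 90190) = -152470/(-7/200 + 90190) = -152470/18037993/200 = -152470*200/18037993 = -30494000/18037993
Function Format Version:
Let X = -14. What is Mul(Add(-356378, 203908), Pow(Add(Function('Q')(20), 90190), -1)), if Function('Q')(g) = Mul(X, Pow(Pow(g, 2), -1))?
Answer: Rational(-30494000, 18037993) ≈ -1.6905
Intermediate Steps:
Function('Q')(g) = Mul(-14, Pow(g, -2)) (Function('Q')(g) = Mul(-14, Pow(Pow(g, 2), -1)) = Mul(-14, Pow(g, -2)))
Mul(Add(-356378, 203908), Pow(Add(Function('Q')(20), 90190), -1)) = Mul(Add(-356378, 203908), Pow(Add(Mul(-14, Pow(20, -2)), 90190), -1)) = Mul(-152470, Pow(Add(Mul(-14, Rational(1, 400)), 90190), -1)) = Mul(-152470, Pow(Add(Rational(-7, 200), 90190), -1)) = Mul(-152470, Pow(Rational(18037993, 200), -1)) = Mul(-152470, Rational(200, 18037993)) = Rational(-30494000, 18037993)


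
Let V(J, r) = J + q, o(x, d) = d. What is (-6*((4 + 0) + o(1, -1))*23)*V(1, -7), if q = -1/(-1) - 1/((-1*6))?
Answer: -897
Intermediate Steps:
q = 7/6 (q = -1*(-1) - 1/(-6) = 1 - 1*(-⅙) = 1 + ⅙ = 7/6 ≈ 1.1667)
V(J, r) = 7/6 + J (V(J, r) = J + 7/6 = 7/6 + J)
(-6*((4 + 0) + o(1, -1))*23)*V(1, -7) = (-6*((4 + 0) - 1)*23)*(7/6 + 1) = (-6*(4 - 1)*23)*(13/6) = (-6*3*23)*(13/6) = -18*23*(13/6) = -414*13/6 = -897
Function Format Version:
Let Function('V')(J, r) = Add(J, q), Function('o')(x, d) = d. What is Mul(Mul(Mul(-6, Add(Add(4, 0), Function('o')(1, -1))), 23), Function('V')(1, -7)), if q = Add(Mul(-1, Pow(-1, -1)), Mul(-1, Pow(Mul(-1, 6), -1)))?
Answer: -897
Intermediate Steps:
q = Rational(7, 6) (q = Add(Mul(-1, -1), Mul(-1, Pow(-6, -1))) = Add(1, Mul(-1, Rational(-1, 6))) = Add(1, Rational(1, 6)) = Rational(7, 6) ≈ 1.1667)
Function('V')(J, r) = Add(Rational(7, 6), J) (Function('V')(J, r) = Add(J, Rational(7, 6)) = Add(Rational(7, 6), J))
Mul(Mul(Mul(-6, Add(Add(4, 0), Function('o')(1, -1))), 23), Function('V')(1, -7)) = Mul(Mul(Mul(-6, Add(Add(4, 0), -1)), 23), Add(Rational(7, 6), 1)) = Mul(Mul(Mul(-6, Add(4, -1)), 23), Rational(13, 6)) = Mul(Mul(Mul(-6, 3), 23), Rational(13, 6)) = Mul(Mul(-18, 23), Rational(13, 6)) = Mul(-414, Rational(13, 6)) = -897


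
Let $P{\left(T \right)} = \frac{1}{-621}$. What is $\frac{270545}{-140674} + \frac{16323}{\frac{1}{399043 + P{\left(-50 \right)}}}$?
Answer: $\frac{189672276881245453}{29119518} \approx 6.5136 \cdot 10^{9}$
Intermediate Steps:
$P{\left(T \right)} = - \frac{1}{621}$
$\frac{270545}{-140674} + \frac{16323}{\frac{1}{399043 + P{\left(-50 \right)}}} = \frac{270545}{-140674} + \frac{16323}{\frac{1}{399043 - \frac{1}{621}}} = 270545 \left(- \frac{1}{140674}\right) + \frac{16323}{\frac{1}{\frac{247805702}{621}}} = - \frac{270545}{140674} + \frac{16323}{\frac{621}{247805702}} = - \frac{270545}{140674} + 16323 \cdot \frac{247805702}{621} = - \frac{270545}{140674} + \frac{1348310824582}{207} = \frac{189672276881245453}{29119518}$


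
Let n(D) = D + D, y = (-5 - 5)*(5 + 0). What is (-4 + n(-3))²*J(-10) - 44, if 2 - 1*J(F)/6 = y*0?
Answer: 1156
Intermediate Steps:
y = -50 (y = -10*5 = -50)
n(D) = 2*D
J(F) = 12 (J(F) = 12 - (-300)*0 = 12 - 6*0 = 12 + 0 = 12)
(-4 + n(-3))²*J(-10) - 44 = (-4 + 2*(-3))²*12 - 44 = (-4 - 6)²*12 - 44 = (-10)²*12 - 44 = 100*12 - 44 = 1200 - 44 = 1156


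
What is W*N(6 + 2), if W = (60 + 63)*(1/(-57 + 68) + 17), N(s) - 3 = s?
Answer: 23124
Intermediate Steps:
N(s) = 3 + s
W = 23124/11 (W = 123*(1/11 + 17) = 123*(188/11) = 23124/11 ≈ 2102.2)
W*N(6 + 2) = 23124*(3 + (6 + 2))/11 = 23124*(3 + 8)/11 = (23124/11)*11 = 23124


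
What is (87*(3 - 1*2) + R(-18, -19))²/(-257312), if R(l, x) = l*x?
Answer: -16731/23392 ≈ -0.71524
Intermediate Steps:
(87*(3 - 1*2) + R(-18, -19))²/(-257312) = (87*(3 - 1*2) - 18*(-19))²/(-257312) = (87*(3 - 2) + 342)²*(-1/257312) = (87*1 + 342)²*(-1/257312) = (87 + 342)²*(-1/257312) = 429²*(-1/257312) = 184041*(-1/257312) = -16731/23392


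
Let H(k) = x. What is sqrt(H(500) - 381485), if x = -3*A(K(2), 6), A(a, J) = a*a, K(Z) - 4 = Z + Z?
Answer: I*sqrt(381677) ≈ 617.8*I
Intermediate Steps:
K(Z) = 4 + 2*Z (K(Z) = 4 + (Z + Z) = 4 + 2*Z)
A(a, J) = a**2
x = -192 (x = -3*(4 + 2*2)**2 = -3*(4 + 4)**2 = -3*8**2 = -3*64 = -192)
H(k) = -192
sqrt(H(500) - 381485) = sqrt(-192 - 381485) = sqrt(-381677) = I*sqrt(381677)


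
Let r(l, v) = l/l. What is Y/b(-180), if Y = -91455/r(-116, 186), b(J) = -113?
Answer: 91455/113 ≈ 809.34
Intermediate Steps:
r(l, v) = 1
Y = -91455 (Y = -91455/1 = -91455*1 = -91455)
Y/b(-180) = -91455/(-113) = -91455*(-1/113) = 91455/113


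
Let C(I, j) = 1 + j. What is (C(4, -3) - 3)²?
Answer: 25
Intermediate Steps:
(C(4, -3) - 3)² = ((1 - 3) - 3)² = (-2 - 3)² = (-5)² = 25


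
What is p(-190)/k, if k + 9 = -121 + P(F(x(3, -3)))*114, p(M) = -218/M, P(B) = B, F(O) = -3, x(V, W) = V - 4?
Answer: -109/44840 ≈ -0.0024309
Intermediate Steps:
x(V, W) = -4 + V
k = -472 (k = -9 + (-121 - 3*114) = -9 + (-121 - 342) = -9 - 463 = -472)
p(-190)/k = -218/(-190)/(-472) = -218*(-1/190)*(-1/472) = (109/95)*(-1/472) = -109/44840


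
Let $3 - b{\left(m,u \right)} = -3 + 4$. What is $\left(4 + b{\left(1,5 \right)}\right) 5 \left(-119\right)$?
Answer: $-3570$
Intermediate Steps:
$b{\left(m,u \right)} = 2$ ($b{\left(m,u \right)} = 3 - \left(-3 + 4\right) = 3 - 1 = 2$)
$\left(4 + b{\left(1,5 \right)}\right) 5 \left(-119\right) = \left(4 + 2\right) 5 \left(-119\right) = 6 \cdot 5 \left(-119\right) = 30 \left(-119\right) = -3570$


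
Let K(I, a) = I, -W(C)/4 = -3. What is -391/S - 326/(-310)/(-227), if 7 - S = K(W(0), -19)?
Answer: 2751304/35185 ≈ 78.195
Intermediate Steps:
W(C) = 12 (W(C) = -4*(-3) = 12)
S = -5 (S = 7 - 1*12 = 7 - 12 = -5)
-391/S - 326/(-310)/(-227) = -391/(-5) - 326/(-310)/(-227) = -391*(-⅕) - 326*(-1/310)*(-1/227) = 391/5 + (163/155)*(-1/227) = 391/5 - 163/35185 = 2751304/35185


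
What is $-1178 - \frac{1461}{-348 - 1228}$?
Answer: $- \frac{1855067}{1576} \approx -1177.1$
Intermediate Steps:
$-1178 - \frac{1461}{-348 - 1228} = -1178 - \frac{1461}{-1576} = -1178 - - \frac{1461}{1576} = -1178 + \frac{1461}{1576} = - \frac{1855067}{1576}$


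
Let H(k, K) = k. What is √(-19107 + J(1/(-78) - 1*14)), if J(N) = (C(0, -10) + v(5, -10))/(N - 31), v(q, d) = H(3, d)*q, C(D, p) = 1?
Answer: 5*I*√9421547307/3511 ≈ 138.23*I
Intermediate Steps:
v(q, d) = 3*q
J(N) = 16/(-31 + N) (J(N) = (1 + 3*5)/(N - 31) = (1 + 15)/(-31 + N) = 16/(-31 + N))
√(-19107 + J(1/(-78) - 1*14)) = √(-19107 + 16/(-31 + (1/(-78) - 1*14))) = √(-19107 + 16/(-31 + (-1/78 - 14))) = √(-19107 + 16/(-31 - 1093/78)) = √(-19107 + 16/(-3511/78)) = √(-19107 + 16*(-78/3511)) = √(-19107 - 1248/3511) = √(-67085925/3511) = 5*I*√9421547307/3511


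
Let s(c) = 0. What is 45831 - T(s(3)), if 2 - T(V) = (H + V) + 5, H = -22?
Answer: 45812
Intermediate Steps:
T(V) = 19 - V (T(V) = 2 - ((-22 + V) + 5) = 2 - (-17 + V) = 2 + (17 - V) = 19 - V)
45831 - T(s(3)) = 45831 - (19 - 1*0) = 45831 - (19 + 0) = 45831 - 1*19 = 45831 - 19 = 45812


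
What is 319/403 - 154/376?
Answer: 28941/75764 ≈ 0.38199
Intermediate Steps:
319/403 - 154/376 = 319*(1/403) - 154*1/376 = 319/403 - 77/188 = 28941/75764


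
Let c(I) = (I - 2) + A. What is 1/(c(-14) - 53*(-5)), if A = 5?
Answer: 1/254 ≈ 0.0039370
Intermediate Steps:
c(I) = 3 + I (c(I) = (I - 2) + 5 = (-2 + I) + 5 = 3 + I)
1/(c(-14) - 53*(-5)) = 1/((3 - 14) - 53*(-5)) = 1/(-11 + 265) = 1/254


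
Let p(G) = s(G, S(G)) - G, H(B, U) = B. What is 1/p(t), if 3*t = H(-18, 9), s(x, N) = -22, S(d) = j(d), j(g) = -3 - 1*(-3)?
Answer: -1/16 ≈ -0.062500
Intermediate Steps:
j(g) = 0 (j(g) = -3 + 3 = 0)
S(d) = 0
t = -6 (t = (⅓)*(-18) = -6)
p(G) = -22 - G
1/p(t) = 1/(-22 - 1*(-6)) = 1/(-22 + 6) = 1/(-16) = -1/16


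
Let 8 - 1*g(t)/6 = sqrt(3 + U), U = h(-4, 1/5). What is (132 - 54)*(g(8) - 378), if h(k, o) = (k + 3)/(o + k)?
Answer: -25740 - 468*sqrt(1178)/19 ≈ -26585.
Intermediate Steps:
h(k, o) = (3 + k)/(k + o)
U = 5/19 (U = (3 - 4)/(-4 + 1/5) = -1/(-4 + 1/5) = -1/(-19/5) = -5/19*(-1) = 5/19 ≈ 0.26316)
g(t) = 48 - 6*sqrt(1178)/19 (g(t) = 48 - 6*sqrt(3 + 5/19) = 48 - 6*sqrt(1178)/19)
(132 - 54)*(g(8) - 378) = (132 - 54)*((48 - 6*sqrt(1178)/19) - 378) = 78*(-330 - 6*sqrt(1178)/19) = -25740 - 468*sqrt(1178)/19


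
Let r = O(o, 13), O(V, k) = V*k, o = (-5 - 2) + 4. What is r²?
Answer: 1521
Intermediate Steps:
o = -3 (o = -7 + 4 = -3)
r = -39 (r = -3*13 = -39)
r² = (-39)² = 1521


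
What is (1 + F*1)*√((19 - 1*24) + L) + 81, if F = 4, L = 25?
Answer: 81 + 10*√5 ≈ 103.36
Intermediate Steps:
(1 + F*1)*√((19 - 1*24) + L) + 81 = (1 + 4*1)*√((19 - 1*24) + 25) + 81 = (1 + 4)*√((19 - 24) + 25) + 81 = 5*√(-5 + 25) + 81 = 5*√20 + 81 = 5*(2*√5) + 81 = 10*√5 + 81 = 81 + 10*√5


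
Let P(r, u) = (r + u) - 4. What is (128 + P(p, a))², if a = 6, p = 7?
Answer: 18769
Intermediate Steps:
P(r, u) = -4 + r + u
(128 + P(p, a))² = (128 + (-4 + 7 + 6))² = (128 + 9)² = 137² = 18769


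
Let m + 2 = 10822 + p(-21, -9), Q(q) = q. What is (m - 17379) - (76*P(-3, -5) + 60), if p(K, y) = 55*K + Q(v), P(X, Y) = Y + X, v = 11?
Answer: -7155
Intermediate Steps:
P(X, Y) = X + Y
p(K, y) = 11 + 55*K (p(K, y) = 55*K + 11 = 11 + 55*K)
m = 9676 (m = -2 + (10822 + (11 + 55*(-21))) = -2 + (10822 + (11 - 1155)) = -2 + (10822 - 1144) = -2 + 9678 = 9676)
(m - 17379) - (76*P(-3, -5) + 60) = (9676 - 17379) - (76*(-3 - 5) + 60) = -7703 - (76*(-8) + 60) = -7703 - (-608 + 60) = -7703 - 1*(-548) = -7703 + 548 = -7155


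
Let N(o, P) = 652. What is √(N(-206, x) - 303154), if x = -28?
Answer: I*√302502 ≈ 550.0*I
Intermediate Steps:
√(N(-206, x) - 303154) = √(652 - 303154) = √(-302502) = I*√302502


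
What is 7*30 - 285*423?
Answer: -120345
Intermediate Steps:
7*30 - 285*423 = 210 - 120555 = -120345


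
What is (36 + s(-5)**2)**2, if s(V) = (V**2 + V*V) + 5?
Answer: 9369721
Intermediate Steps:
s(V) = 5 + 2*V**2 (s(V) = (V**2 + V**2) + 5 = 2*V**2 + 5 = 5 + 2*V**2)
(36 + s(-5)**2)**2 = (36 + (5 + 2*(-5)**2)**2)**2 = (36 + (5 + 2*25)**2)**2 = (36 + (5 + 50)**2)**2 = (36 + 55**2)**2 = (36 + 3025)**2 = 3061**2 = 9369721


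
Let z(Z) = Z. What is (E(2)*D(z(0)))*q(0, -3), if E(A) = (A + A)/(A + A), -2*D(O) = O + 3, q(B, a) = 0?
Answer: 0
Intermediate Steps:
D(O) = -3/2 - O/2 (D(O) = -(O + 3)/2 = -(3 + O)/2 = -3/2 - O/2)
E(A) = 1 (E(A) = (2*A)/((2*A)) = (2*A)*(1/(2*A)) = 1)
(E(2)*D(z(0)))*q(0, -3) = (1*(-3/2 - 1/2*0))*0 = (1*(-3/2 + 0))*0 = (1*(-3/2))*0 = -3/2*0 = 0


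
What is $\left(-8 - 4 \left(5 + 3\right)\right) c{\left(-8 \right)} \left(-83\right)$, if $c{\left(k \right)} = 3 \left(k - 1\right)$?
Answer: $-89640$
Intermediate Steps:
$c{\left(k \right)} = -3 + 3 k$ ($c{\left(k \right)} = 3 \left(-1 + k\right) = -3 + 3 k$)
$\left(-8 - 4 \left(5 + 3\right)\right) c{\left(-8 \right)} \left(-83\right) = \left(-8 - 4 \left(5 + 3\right)\right) \left(-3 + 3 \left(-8\right)\right) \left(-83\right) = \left(-8 - 4 \cdot 8\right) \left(-3 - 24\right) \left(-83\right) = \left(-8 - 32\right) \left(-27\right) \left(-83\right) = \left(-40\right) \left(-27\right) \left(-83\right) = 1080 \left(-83\right) = -89640$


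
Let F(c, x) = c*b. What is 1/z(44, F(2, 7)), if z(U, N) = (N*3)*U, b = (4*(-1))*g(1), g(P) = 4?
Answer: -1/4224 ≈ -0.00023674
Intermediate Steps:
b = -16 (b = (4*(-1))*4 = -4*4 = -16)
F(c, x) = -16*c (F(c, x) = c*(-16) = -16*c)
z(U, N) = 3*N*U (z(U, N) = (3*N)*U = 3*N*U)
1/z(44, F(2, 7)) = 1/(3*(-16*2)*44) = 1/(3*(-32)*44) = 1/(-4224) = -1/4224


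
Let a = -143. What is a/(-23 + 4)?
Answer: 143/19 ≈ 7.5263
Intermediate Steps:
a/(-23 + 4) = -143/(-23 + 4) = -143/(-19) = -1/19*(-143) = 143/19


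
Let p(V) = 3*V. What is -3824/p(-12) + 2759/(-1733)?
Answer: 1631917/15597 ≈ 104.63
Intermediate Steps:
-3824/p(-12) + 2759/(-1733) = -3824/(3*(-12)) + 2759/(-1733) = -3824/(-36) + 2759*(-1/1733) = -3824*(-1/36) - 2759/1733 = 956/9 - 2759/1733 = 1631917/15597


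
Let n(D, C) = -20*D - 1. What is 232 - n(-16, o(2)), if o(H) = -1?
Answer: -87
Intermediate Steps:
n(D, C) = -1 - 20*D
232 - n(-16, o(2)) = 232 - (-1 - 20*(-16)) = 232 - (-1 + 320) = 232 - 1*319 = 232 - 319 = -87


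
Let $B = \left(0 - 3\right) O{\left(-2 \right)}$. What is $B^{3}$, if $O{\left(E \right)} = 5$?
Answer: $-3375$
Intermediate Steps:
$B = -15$ ($B = \left(0 - 3\right) 5 = \left(-3\right) 5 = -15$)
$B^{3} = \left(-15\right)^{3} = -3375$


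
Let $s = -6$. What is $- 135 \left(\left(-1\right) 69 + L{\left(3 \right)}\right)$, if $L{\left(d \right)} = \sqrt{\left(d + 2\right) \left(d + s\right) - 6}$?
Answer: $9315 - 135 i \sqrt{21} \approx 9315.0 - 618.65 i$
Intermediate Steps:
$L{\left(d \right)} = \sqrt{-6 + \left(-6 + d\right) \left(2 + d\right)}$ ($L{\left(d \right)} = \sqrt{\left(d + 2\right) \left(d - 6\right) - 6} = \sqrt{\left(2 + d\right) \left(-6 + d\right) - 6} = \sqrt{\left(-6 + d\right) \left(2 + d\right) - 6} = \sqrt{-6 + \left(-6 + d\right) \left(2 + d\right)}$)
$- 135 \left(\left(-1\right) 69 + L{\left(3 \right)}\right) = - 135 \left(\left(-1\right) 69 + \sqrt{-18 + 3^{2} - 12}\right) = - 135 \left(-69 + \sqrt{-18 + 9 - 12}\right) = - 135 \left(-69 + \sqrt{-21}\right) = - 135 \left(-69 + i \sqrt{21}\right) = 9315 - 135 i \sqrt{21}$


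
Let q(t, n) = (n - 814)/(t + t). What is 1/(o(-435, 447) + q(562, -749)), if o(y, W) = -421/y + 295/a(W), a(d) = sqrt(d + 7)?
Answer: 22941615835380/10392500711772973 + 35261692731000*sqrt(454)/10392500711772973 ≈ 0.074503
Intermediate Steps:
a(d) = sqrt(7 + d)
q(t, n) = (-814 + n)/(2*t) (q(t, n) = (-814 + n)/((2*t)) = (-814 + n)*(1/(2*t)) = (-814 + n)/(2*t))
o(y, W) = -421/y + 295/sqrt(7 + W) (o(y, W) = -421/y + 295/(sqrt(7 + W)) = -421/y + 295/sqrt(7 + W))
1/(o(-435, 447) + q(562, -749)) = 1/((-421/(-435) + 295/sqrt(7 + 447)) + (1/2)*(-814 - 749)/562) = 1/((-421*(-1/435) + 295/sqrt(454)) + (1/2)*(1/562)*(-1563)) = 1/((421/435 + 295*(sqrt(454)/454)) - 1563/1124) = 1/((421/435 + 295*sqrt(454)/454) - 1563/1124) = 1/(-206701/488940 + 295*sqrt(454)/454)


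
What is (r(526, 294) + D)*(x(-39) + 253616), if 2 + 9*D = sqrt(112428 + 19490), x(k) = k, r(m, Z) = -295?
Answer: -673754089/9 + 253577*sqrt(131918)/9 ≈ -6.4628e+7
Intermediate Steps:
D = -2/9 + sqrt(131918)/9 (D = -2/9 + sqrt(112428 + 19490)/9 = -2/9 + sqrt(131918)/9 ≈ 40.134)
(r(526, 294) + D)*(x(-39) + 253616) = (-295 + (-2/9 + sqrt(131918)/9))*(-39 + 253616) = (-2657/9 + sqrt(131918)/9)*253577 = -673754089/9 + 253577*sqrt(131918)/9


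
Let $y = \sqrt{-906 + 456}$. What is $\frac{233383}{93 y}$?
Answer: $- \frac{233383 i \sqrt{2}}{2790} \approx - 118.3 i$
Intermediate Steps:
$y = 15 i \sqrt{2}$ ($y = \sqrt{-450} = 15 i \sqrt{2} \approx 21.213 i$)
$\frac{233383}{93 y} = \frac{233383}{93 \cdot 15 i \sqrt{2}} = \frac{233383}{1395 i \sqrt{2}} = 233383 \left(- \frac{i \sqrt{2}}{2790}\right) = - \frac{233383 i \sqrt{2}}{2790}$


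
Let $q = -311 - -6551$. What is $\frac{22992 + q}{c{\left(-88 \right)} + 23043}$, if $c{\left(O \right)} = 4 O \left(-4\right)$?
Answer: $\frac{4176}{3493} \approx 1.1955$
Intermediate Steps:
$q = 6240$ ($q = -311 + 6551 = 6240$)
$c{\left(O \right)} = - 16 O$
$\frac{22992 + q}{c{\left(-88 \right)} + 23043} = \frac{22992 + 6240}{\left(-16\right) \left(-88\right) + 23043} = \frac{29232}{1408 + 23043} = \frac{29232}{24451} = 29232 \cdot \frac{1}{24451} = \frac{4176}{3493}$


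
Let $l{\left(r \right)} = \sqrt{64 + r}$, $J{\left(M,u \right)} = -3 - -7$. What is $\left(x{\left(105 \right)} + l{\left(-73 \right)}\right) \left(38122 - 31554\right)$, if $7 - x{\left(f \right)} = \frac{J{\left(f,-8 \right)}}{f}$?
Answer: $\frac{4801208}{105} + 19704 i \approx 45726.0 + 19704.0 i$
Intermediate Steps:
$J{\left(M,u \right)} = 4$ ($J{\left(M,u \right)} = -3 + 7 = 4$)
$x{\left(f \right)} = 7 - \frac{4}{f}$
$\left(x{\left(105 \right)} + l{\left(-73 \right)}\right) \left(38122 - 31554\right) = \left(\left(7 - \frac{4}{105}\right) + \sqrt{64 - 73}\right) \left(38122 - 31554\right) = \left(\left(7 - \frac{4}{105}\right) + \sqrt{-9}\right) 6568 = \left(\left(7 - \frac{4}{105}\right) + 3 i\right) 6568 = \left(\frac{731}{105} + 3 i\right) 6568 = \frac{4801208}{105} + 19704 i$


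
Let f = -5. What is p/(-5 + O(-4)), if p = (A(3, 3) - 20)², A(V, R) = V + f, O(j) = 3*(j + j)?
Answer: -484/29 ≈ -16.690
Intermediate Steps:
O(j) = 6*j (O(j) = 3*(2*j) = 6*j)
A(V, R) = -5 + V (A(V, R) = V - 5 = -5 + V)
p = 484 (p = ((-5 + 3) - 20)² = (-2 - 20)² = (-22)² = 484)
p/(-5 + O(-4)) = 484/(-5 + 6*(-4)) = 484/(-5 - 24) = 484/(-29) = -1/29*484 = -484/29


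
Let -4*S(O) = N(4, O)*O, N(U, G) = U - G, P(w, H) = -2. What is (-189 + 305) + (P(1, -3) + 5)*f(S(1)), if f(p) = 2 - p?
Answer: 497/4 ≈ 124.25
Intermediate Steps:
S(O) = -O*(4 - O)/4 (S(O) = -(4 - O)*O/4 = -O*(4 - O)/4)
(-189 + 305) + (P(1, -3) + 5)*f(S(1)) = (-189 + 305) + (-2 + 5)*(2 - (-4 + 1)/4) = 116 + 3*(2 - (-3)/4) = 116 + 3*(2 - 1*(-3/4)) = 116 + 3*(2 + 3/4) = 116 + 3*(11/4) = 116 + 33/4 = 497/4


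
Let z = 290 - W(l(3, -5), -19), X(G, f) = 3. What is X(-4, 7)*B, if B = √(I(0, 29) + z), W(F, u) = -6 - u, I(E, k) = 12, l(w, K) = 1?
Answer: 51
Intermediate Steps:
z = 277 (z = 290 - (-6 - 1*(-19)) = 290 - (-6 + 19) = 290 - 1*13 = 290 - 13 = 277)
B = 17 (B = √(12 + 277) = √289 = 17)
X(-4, 7)*B = 3*17 = 51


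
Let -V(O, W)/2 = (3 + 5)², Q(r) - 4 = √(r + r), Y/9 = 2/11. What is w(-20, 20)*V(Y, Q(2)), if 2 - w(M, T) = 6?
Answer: 512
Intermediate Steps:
Y = 18/11 (Y = 9*(2/11) = 18/11 ≈ 1.6364)
Q(r) = 4 + √2*√r (Q(r) = 4 + √(r + r) = 4 + √(2*r) = 4 + √2*√r)
w(M, T) = -4 (w(M, T) = 2 - 1*6 = 2 - 6 = -4)
V(O, W) = -128 (V(O, W) = -2*(3 + 5)² = -2*8² = -2*64 = -128)
w(-20, 20)*V(Y, Q(2)) = -4*(-128) = 512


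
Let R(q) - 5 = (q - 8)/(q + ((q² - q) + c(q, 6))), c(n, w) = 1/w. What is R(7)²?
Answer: 2157961/87025 ≈ 24.797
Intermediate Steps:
R(q) = 5 + (-8 + q)/(⅙ + q²) (R(q) = 5 + (q - 8)/(q + ((q² - q) + 1/6)) = 5 + (-8 + q)/(q + ((q² - q) + ⅙)) = 5 + (-8 + q)/(q + (⅙ + q² - q)) = 5 + (-8 + q)/(⅙ + q²))
R(7)² = ((-43 + 6*7 + 30*7²)/(1 + 6*7²))² = ((-43 + 42 + 30*49)/(1 + 6*49))² = ((-43 + 42 + 1470)/(1 + 294))² = (1469/295)² = 2157961/87025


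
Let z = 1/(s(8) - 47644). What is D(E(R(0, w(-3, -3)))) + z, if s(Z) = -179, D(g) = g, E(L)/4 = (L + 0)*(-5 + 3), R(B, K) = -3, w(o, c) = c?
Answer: 1147751/47823 ≈ 24.000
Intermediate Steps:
E(L) = -8*L (E(L) = 4*((L + 0)*(-5 + 3)) = 4*(L*(-2)) = 4*(-2*L) = -8*L)
z = -1/47823 (z = 1/(-179 - 47644) = 1/(-47823) = -1/47823 ≈ -2.0910e-5)
D(E(R(0, w(-3, -3)))) + z = -8*(-3) - 1/47823 = 24 - 1/47823 = 1147751/47823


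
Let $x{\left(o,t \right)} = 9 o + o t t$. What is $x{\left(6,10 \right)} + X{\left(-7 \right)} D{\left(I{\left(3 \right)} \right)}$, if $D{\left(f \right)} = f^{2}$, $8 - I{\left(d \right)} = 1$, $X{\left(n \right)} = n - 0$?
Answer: $311$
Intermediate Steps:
$X{\left(n \right)} = n$ ($X{\left(n \right)} = n + 0 = n$)
$I{\left(d \right)} = 7$ ($I{\left(d \right)} = 8 - 1 = 7$)
$x{\left(o,t \right)} = 9 o + o t^{2}$
$x{\left(6,10 \right)} + X{\left(-7 \right)} D{\left(I{\left(3 \right)} \right)} = 6 \left(9 + 10^{2}\right) - 7 \cdot 7^{2} = 6 \left(9 + 100\right) - 343 = 6 \cdot 109 - 343 = 654 - 343 = 311$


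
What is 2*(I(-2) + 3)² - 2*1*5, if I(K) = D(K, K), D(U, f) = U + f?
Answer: -8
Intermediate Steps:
I(K) = 2*K (I(K) = K + K = 2*K)
2*(I(-2) + 3)² - 2*1*5 = 2*(2*(-2) + 3)² - 2*1*5 = 2*(-4 + 3)² - 2*5 = 2*(-1)² - 10 = 2*1 - 10 = 2 - 10 = -8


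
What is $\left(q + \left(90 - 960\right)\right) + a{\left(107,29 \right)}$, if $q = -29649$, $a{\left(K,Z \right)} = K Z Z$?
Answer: $59468$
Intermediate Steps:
$a{\left(K,Z \right)} = K Z^{2}$
$\left(q + \left(90 - 960\right)\right) + a{\left(107,29 \right)} = \left(-29649 + \left(90 - 960\right)\right) + 107 \cdot 29^{2} = \left(-29649 + \left(90 - 960\right)\right) + 107 \cdot 841 = \left(-29649 - 870\right) + 89987 = -30519 + 89987 = 59468$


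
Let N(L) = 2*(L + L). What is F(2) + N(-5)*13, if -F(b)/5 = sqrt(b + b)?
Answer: -270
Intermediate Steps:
F(b) = -5*sqrt(2)*sqrt(b) (F(b) = -5*sqrt(b + b) = -5*sqrt(2)*sqrt(b))
N(L) = 4*L (N(L) = 2*(2*L) = 4*L)
F(2) + N(-5)*13 = -5*sqrt(2)*sqrt(2) + (4*(-5))*13 = -10 - 20*13 = -10 - 260 = -270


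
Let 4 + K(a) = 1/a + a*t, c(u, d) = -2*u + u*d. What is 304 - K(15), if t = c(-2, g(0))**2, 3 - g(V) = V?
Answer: 3719/15 ≈ 247.93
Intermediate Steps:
g(V) = 3 - V
c(u, d) = -2*u + d*u
t = 4 (t = (-2*(-2 + (3 - 1*0)))**2 = (-2*(-2 + (3 + 0)))**2 = (-2*(-2 + 3))**2 = (-2*1)**2 = (-2)**2 = 4)
K(a) = -4 + 1/a + 4*a (K(a) = -4 + (1/a + a*4) = -4 + (1/a + 4*a) = -4 + 1/a + 4*a)
304 - K(15) = 304 - (-4 + 1/15 + 4*15) = 304 - (-4 + 1/15 + 60) = 304 - 1*841/15 = 304 - 841/15 = 3719/15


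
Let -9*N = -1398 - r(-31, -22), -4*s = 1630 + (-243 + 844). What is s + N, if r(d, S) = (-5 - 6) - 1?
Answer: -1615/4 ≈ -403.75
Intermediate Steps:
r(d, S) = -12 (r(d, S) = -11 - 1 = -12)
s = -2231/4 (s = -(1630 + (-243 + 844))/4 = -(1630 + 601)/4 = -¼*2231 = -2231/4 ≈ -557.75)
N = 154 (N = -(-1398 - 1*(-12))/9 = -(-1398 + 12)/9 = -⅑*(-1386) = 154)
s + N = -2231/4 + 154 = -1615/4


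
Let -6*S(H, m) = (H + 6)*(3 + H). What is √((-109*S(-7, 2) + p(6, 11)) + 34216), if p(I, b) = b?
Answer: √308697/3 ≈ 185.20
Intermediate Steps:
S(H, m) = -(3 + H)*(6 + H)/6 (S(H, m) = -(H + 6)*(3 + H)/6 = -(6 + H)*(3 + H)/6 = -(3 + H)*(6 + H)/6)
√((-109*S(-7, 2) + p(6, 11)) + 34216) = √((-109*(-3 - 3/2*(-7) - ⅙*(-7)²) + 11) + 34216) = √((-109*(-3 + 21/2 - ⅙*49) + 11) + 34216) = √((-109*(-3 + 21/2 - 49/6) + 11) + 34216) = √((-109*(-⅔) + 11) + 34216) = √((218/3 + 11) + 34216) = √(251/3 + 34216) = √(102899/3) = √308697/3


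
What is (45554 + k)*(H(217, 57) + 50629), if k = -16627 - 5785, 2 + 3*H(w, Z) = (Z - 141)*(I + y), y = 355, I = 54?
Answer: 906618706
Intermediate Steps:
H(w, Z) = -57671/3 + 409*Z/3 (H(w, Z) = -⅔ + ((Z - 141)*(54 + 355))/3 = -⅔ + ((-141 + Z)*409)/3 = -⅔ + (-57669 + 409*Z)/3 = -⅔ + (-19223 + 409*Z/3) = -57671/3 + 409*Z/3)
k = -22412
(45554 + k)*(H(217, 57) + 50629) = (45554 - 22412)*((-57671/3 + (409/3)*57) + 50629) = 23142*((-57671/3 + 7771) + 50629) = 23142*(-34358/3 + 50629) = 23142*(117529/3) = 906618706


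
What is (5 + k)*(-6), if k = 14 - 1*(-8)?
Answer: -162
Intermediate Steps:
k = 22 (k = 14 + 8 = 22)
(5 + k)*(-6) = (5 + 22)*(-6) = 27*(-6) = -162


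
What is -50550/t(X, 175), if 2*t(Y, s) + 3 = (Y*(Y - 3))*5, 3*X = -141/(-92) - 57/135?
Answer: 3119064408000/242705651 ≈ 12851.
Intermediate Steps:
X = 4597/12420 (X = (-141/(-92) - 57/135)/3 = (-141*(-1/92) - 57*1/135)/3 = (141/92 - 19/45)/3 = (⅓)*(4597/4140) = 4597/12420 ≈ 0.37013)
t(Y, s) = -3/2 + 5*Y*(-3 + Y)/2 (t(Y, s) = -3/2 + ((Y*(Y - 3))*5)/2 = -3/2 + ((Y*(-3 + Y))*5)/2 = -3/2 + (5*Y*(-3 + Y))/2 = -3/2 + 5*Y*(-3 + Y)/2)
-50550/t(X, 175) = -50550/(-3/2 - 15/2*4597/12420 + 5*(4597/12420)²/2) = -50550/(-3/2 - 4597/1656 + (5/2)*(21132409/154256400)) = -50550/(-3/2 - 4597/1656 + 21132409/61702560) = -50550/(-242705651/61702560) = -50550*(-61702560/242705651) = 3119064408000/242705651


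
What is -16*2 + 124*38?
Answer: 4680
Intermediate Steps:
-16*2 + 124*38 = -32 + 4712 = 4680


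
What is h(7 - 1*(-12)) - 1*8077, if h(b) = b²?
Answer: -7716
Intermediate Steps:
h(7 - 1*(-12)) - 1*8077 = (7 - 1*(-12))² - 1*8077 = (7 + 12)² - 8077 = 19² - 8077 = 361 - 8077 = -7716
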